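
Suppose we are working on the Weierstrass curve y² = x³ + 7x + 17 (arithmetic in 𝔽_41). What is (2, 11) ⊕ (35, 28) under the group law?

(2, 11) + (35, 28). λ = (28 - 11)/(35 - 2) ≡ 17/33 mod 41. 33⁻¹ ≡ 5 (mod 41) since 33·5 = 165 ≡ 1, so λ ≡ 3.
  x = λ² - 2 - 35 = 9 - 37 ≡ 13; y = λ·(2 - 13) - 11 ≡ 38. → (13, 38)

(13, 38)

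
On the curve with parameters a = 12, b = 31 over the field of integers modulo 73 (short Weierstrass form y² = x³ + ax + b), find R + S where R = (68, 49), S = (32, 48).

(50, 61)

(68, 49) + (32, 48). λ = (48 - 49)/(32 - 68) ≡ 72/37 mod 73. 37⁻¹ ≡ 2 (mod 73) since 37·2 = 74 ≡ 1, so λ ≡ 71.
  x = λ² - 68 - 32 = 5041 - 100 ≡ 50; y = λ·(68 - 50) - 49 ≡ 61. → (50, 61)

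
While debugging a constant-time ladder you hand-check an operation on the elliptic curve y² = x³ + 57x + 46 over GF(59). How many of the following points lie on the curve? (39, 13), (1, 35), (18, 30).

2

(39, 13): 13² ≡ 51, rhs ≡ 51 → on.
(1, 35): 35² ≡ 45, rhs ≡ 45 → on.
(18, 30): 30² ≡ 15, rhs ≡ 1 → off.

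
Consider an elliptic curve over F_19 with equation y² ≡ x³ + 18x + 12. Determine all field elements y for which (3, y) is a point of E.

6, 13

x³ + 18x + 12 = 93 ≡ 17 (mod 19).
Square roots of 17 mod 19: 6 and 13 (since 6² = 36 ≡ 17).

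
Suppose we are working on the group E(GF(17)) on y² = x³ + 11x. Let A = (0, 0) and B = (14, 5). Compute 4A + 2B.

(15, 15)

First 4A:
Double-and-add on 4 = (100)₂. Start with A = (0, 0) for the leading 1-bit.
double: (0, 0) + (0, 0): same x and y₁ ≡ -y₂, so the sum is 𝒪.
double: 𝒪 + 𝒪 = 𝒪 (identity).
4A = 𝒪.
Next 2B:
Repeated addition: build up to 2B.
2B: tangent at (14, 5): λ = (3·14² + 11)/(2·5) ≡ 4/10. 10⁻¹ ≡ 12 (mod 17) since 10·12 = 120 ≡ 1, so λ ≡ 4·12 ≡ 14.
  x = λ² - 14 - 14 = 196 - 28 ≡ 15; y = λ·(14 - 15) - 5 ≡ 15. → (15, 15)
2B = (15, 15).
Finally 4A + 2B:
𝒪 + (15, 15) = (15, 15) (identity).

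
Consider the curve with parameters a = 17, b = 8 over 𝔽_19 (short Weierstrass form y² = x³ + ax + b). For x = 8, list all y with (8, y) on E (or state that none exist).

none

x³ + 17x + 8 = 656 ≡ 10 (mod 19).
10 is a non-residue mod 19; no y exists.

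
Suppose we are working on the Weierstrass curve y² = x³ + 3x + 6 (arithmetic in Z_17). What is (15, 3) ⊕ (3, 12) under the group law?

(7, 8)

(15, 3) + (3, 12). λ = (12 - 3)/(3 - 15) ≡ 9/5 mod 17. 5⁻¹ ≡ 7 (mod 17) since 5·7 = 35 ≡ 1, so λ ≡ 12.
  x = λ² - 15 - 3 = 144 - 18 ≡ 7; y = λ·(15 - 7) - 3 ≡ 8. → (7, 8)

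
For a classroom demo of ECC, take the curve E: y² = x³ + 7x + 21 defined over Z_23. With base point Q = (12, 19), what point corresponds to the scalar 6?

O

Double-and-add on 6 = (110)₂. Start with Q = (12, 19) for the leading 1-bit.
double: tangent at (12, 19): λ = (3·12² + 7)/(2·19) ≡ 2/15. 15⁻¹ ≡ 20 (mod 23), so λ ≡ 2·20 ≡ 17.
  x = λ² - 12 - 12 = 289 - 24 ≡ 12; y = λ·(12 - 12) - 19 ≡ 4. → (12, 4)
add Q: (12, 4) + (12, 19): same x and y₁ ≡ -y₂, so the sum is O.
double: O + O = O (identity).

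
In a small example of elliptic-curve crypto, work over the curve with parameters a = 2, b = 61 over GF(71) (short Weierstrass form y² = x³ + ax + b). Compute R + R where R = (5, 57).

tangent at (5, 57): λ = (3·5² + 2)/(2·57) ≡ 6/43. 43⁻¹ ≡ 38 (mod 71), so λ ≡ 6·38 ≡ 15.
  x = λ² - 5 - 5 = 225 - 10 ≡ 2; y = λ·(5 - 2) - 57 ≡ 59. → (2, 59)

(2, 59)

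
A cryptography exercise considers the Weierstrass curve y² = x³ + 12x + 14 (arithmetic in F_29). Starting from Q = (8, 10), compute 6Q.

Repeated addition: build up to 6Q.
2Q: tangent at (8, 10): λ = (3·8² + 12)/(2·10) ≡ 1/20. 20⁻¹ ≡ 16 (mod 29), so λ ≡ 1·16 ≡ 16.
  x = λ² - 8 - 8 = 256 - 16 ≡ 8; y = λ·(8 - 8) - 10 ≡ 19. → (8, 19)
3Q: (8, 19) + (8, 10): same x and y₁ ≡ -y₂, so the sum is the point at infinity.
4Q: the point at infinity + (8, 10) = (8, 10) (identity).
5Q: tangent at (8, 10): λ = (3·8² + 12)/(2·10) ≡ 1/20. 20⁻¹ ≡ 16 (mod 29), so λ ≡ 1·16 ≡ 16.
  x = λ² - 8 - 8 = 256 - 16 ≡ 8; y = λ·(8 - 8) - 10 ≡ 19. → (8, 19)
6Q: (8, 19) + (8, 10): same x and y₁ ≡ -y₂, so the sum is the point at infinity.

O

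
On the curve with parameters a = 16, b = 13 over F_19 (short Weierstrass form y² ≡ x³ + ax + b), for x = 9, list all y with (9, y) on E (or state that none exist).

none

x³ + 16x + 13 = 886 ≡ 12 (mod 19).
12 is a non-residue mod 19; no y exists.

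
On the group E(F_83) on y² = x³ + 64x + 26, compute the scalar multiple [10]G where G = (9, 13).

Double-and-add on 10 = (1010)₂. Start with G = (9, 13) for the leading 1-bit.
double: tangent at (9, 13): λ = (3·9² + 64)/(2·13) ≡ 58/26. 26⁻¹ ≡ 16 (mod 83) since 26·16 = 416 ≡ 1, so λ ≡ 58·16 ≡ 15.
  x = λ² - 9 - 9 = 225 - 18 ≡ 41; y = λ·(9 - 41) - 13 ≡ 5. → (41, 5)
double: tangent at (41, 5): λ = (3·41² + 64)/(2·5) ≡ 44/10. 10⁻¹ ≡ 25 (mod 83), so λ ≡ 44·25 ≡ 21.
  x = λ² - 41 - 41 = 441 - 82 ≡ 27; y = λ·(41 - 27) - 5 ≡ 40. → (27, 40)
add G: (27, 40) + (9, 13). λ = (13 - 40)/(9 - 27) ≡ 56/65 mod 83. 65⁻¹ ≡ 23 (mod 83), so λ ≡ 43.
  x = λ² - 27 - 9 = 1849 - 36 ≡ 70; y = λ·(27 - 70) - 40 ≡ 20. → (70, 20)
double: tangent at (70, 20): λ = (3·70² + 64)/(2·20) ≡ 73/40. 40⁻¹ ≡ 27 (mod 83), so λ ≡ 73·27 ≡ 62.
  x = λ² - 70 - 70 = 3844 - 140 ≡ 52; y = λ·(70 - 52) - 20 ≡ 17. → (52, 17)

(52, 17)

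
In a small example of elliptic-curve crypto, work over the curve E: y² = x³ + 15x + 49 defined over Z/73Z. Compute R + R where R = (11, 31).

tangent at (11, 31): λ = (3·11² + 15)/(2·31) ≡ 13/62. 62⁻¹ ≡ 53 (mod 73), so λ ≡ 13·53 ≡ 32.
  x = λ² - 11 - 11 = 1024 - 22 ≡ 53; y = λ·(11 - 53) - 31 ≡ 12. → (53, 12)

(53, 12)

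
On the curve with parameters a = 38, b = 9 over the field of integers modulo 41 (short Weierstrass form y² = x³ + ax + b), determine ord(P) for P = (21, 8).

2P: tangent at (21, 8): λ = (3·21² + 38)/(2·8) ≡ 8/16. 16⁻¹ ≡ 18 (mod 41) since 16·18 = 288 ≡ 1, so λ ≡ 8·18 ≡ 21.
  x = λ² - 21 - 21 = 441 - 42 ≡ 30; y = λ·(21 - 30) - 8 ≡ 8. → (30, 8)
3P: (30, 8) + (21, 8). λ = (8 - 8)/(21 - 30) ≡ 0/32 mod 41. 32⁻¹ ≡ 9 (mod 41), so λ ≡ 0.
  x = λ² - 30 - 21 = 0 - 51 ≡ 31; y = λ·(30 - 31) - 8 ≡ 33. → (31, 33)
4P: (31, 33) + (21, 8). λ = (8 - 33)/(21 - 31) ≡ 16/31 mod 41. 31⁻¹ ≡ 4 (mod 41), so λ ≡ 23.
  x = λ² - 31 - 21 = 529 - 52 ≡ 26; y = λ·(31 - 26) - 33 ≡ 0. → (26, 0)
5P: (26, 0) + (21, 8). λ = (8 - 0)/(21 - 26) ≡ 8/36 mod 41. 36⁻¹ ≡ 8 (mod 41) since 36·8 = 288 ≡ 1, so λ ≡ 23.
  x = λ² - 26 - 21 = 529 - 47 ≡ 31; y = λ·(26 - 31) - 0 ≡ 8. → (31, 8)
6P: (31, 8) + (21, 8). λ = (8 - 8)/(21 - 31) ≡ 0/31 mod 41. 31⁻¹ ≡ 4 (mod 41) since 31·4 = 124 ≡ 1, so λ ≡ 0.
  x = λ² - 31 - 21 = 0 - 52 ≡ 30; y = λ·(31 - 30) - 8 ≡ 33. → (30, 33)
7P: (30, 33) + (21, 8). λ = (8 - 33)/(21 - 30) ≡ 16/32 mod 41. 32⁻¹ ≡ 9 (mod 41), so λ ≡ 21.
  x = λ² - 30 - 21 = 441 - 51 ≡ 21; y = λ·(30 - 21) - 33 ≡ 33. → (21, 33)
8P: (21, 33) + (21, 8): same x and y₁ ≡ -y₂, so the sum is O.
8P = O, so the order is 8.

8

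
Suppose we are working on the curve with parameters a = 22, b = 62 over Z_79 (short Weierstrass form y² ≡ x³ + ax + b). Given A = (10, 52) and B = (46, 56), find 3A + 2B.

(55, 76)

First 3A:
Repeated addition: build up to 3A.
2A: tangent at (10, 52): λ = (3·10² + 22)/(2·52) ≡ 6/25. 25⁻¹ ≡ 19 (mod 79), so λ ≡ 6·19 ≡ 35.
  x = λ² - 10 - 10 = 1225 - 20 ≡ 20; y = λ·(10 - 20) - 52 ≡ 72. → (20, 72)
3A: (20, 72) + (10, 52). λ = (52 - 72)/(10 - 20) ≡ 59/69 mod 79. 69⁻¹ ≡ 71 (mod 79), so λ ≡ 2.
  x = λ² - 20 - 10 = 4 - 30 ≡ 53; y = λ·(20 - 53) - 72 ≡ 20. → (53, 20)
3A = (53, 20).
Next 2B:
Repeated addition: build up to 2B.
2B: tangent at (46, 56): λ = (3·46² + 22)/(2·56) ≡ 50/33. 33⁻¹ ≡ 12 (mod 79), so λ ≡ 50·12 ≡ 47.
  x = λ² - 46 - 46 = 2209 - 92 ≡ 63; y = λ·(46 - 63) - 56 ≡ 14. → (63, 14)
2B = (63, 14).
Finally 3A + 2B:
(53, 20) + (63, 14). λ = (14 - 20)/(63 - 53) ≡ 73/10 mod 79. 10⁻¹ ≡ 8 (mod 79) since 10·8 = 80 ≡ 1, so λ ≡ 31.
  x = λ² - 53 - 63 = 961 - 116 ≡ 55; y = λ·(53 - 55) - 20 ≡ 76. → (55, 76)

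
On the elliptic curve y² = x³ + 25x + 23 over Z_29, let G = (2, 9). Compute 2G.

tangent at (2, 9): λ = (3·2² + 25)/(2·9) ≡ 8/18. 18⁻¹ ≡ 21 (mod 29), so λ ≡ 8·21 ≡ 23.
  x = λ² - 2 - 2 = 529 - 4 ≡ 3; y = λ·(2 - 3) - 9 ≡ 26. → (3, 26)

(3, 26)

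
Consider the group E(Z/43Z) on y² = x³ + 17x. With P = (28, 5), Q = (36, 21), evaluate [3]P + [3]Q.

First 3P:
Repeated addition: build up to 3P.
2P: tangent at (28, 5): λ = (3·28² + 17)/(2·5) ≡ 4/10. 10⁻¹ ≡ 13 (mod 43), so λ ≡ 4·13 ≡ 9.
  x = λ² - 28 - 28 = 81 - 56 ≡ 25; y = λ·(28 - 25) - 5 ≡ 22. → (25, 22)
3P: (25, 22) + (28, 5). λ = (5 - 22)/(28 - 25) ≡ 26/3 mod 43. 3⁻¹ ≡ 29 (mod 43) since 3·29 = 87 ≡ 1, so λ ≡ 23.
  x = λ² - 25 - 28 = 529 - 53 ≡ 3; y = λ·(25 - 3) - 22 ≡ 11. → (3, 11)
3P = (3, 11).
Next 3Q:
Repeated addition: build up to 3Q.
2Q: tangent at (36, 21): λ = (3·36² + 17)/(2·21) ≡ 35/42. 42⁻¹ ≡ 42 (mod 43), so λ ≡ 35·42 ≡ 8.
  x = λ² - 36 - 36 = 64 - 72 ≡ 35; y = λ·(36 - 35) - 21 ≡ 30. → (35, 30)
3Q: (35, 30) + (36, 21). λ = (21 - 30)/(36 - 35) ≡ 34/1 mod 43. 1⁻¹ ≡ 1 (mod 43), so λ ≡ 34.
  x = λ² - 35 - 36 = 1156 - 71 ≡ 10; y = λ·(35 - 10) - 30 ≡ 3. → (10, 3)
3Q = (10, 3).
Finally 3P + 3Q:
(3, 11) + (10, 3). λ = (3 - 11)/(10 - 3) ≡ 35/7 mod 43. 7⁻¹ ≡ 37 (mod 43) since 7·37 = 259 ≡ 1, so λ ≡ 5.
  x = λ² - 3 - 10 = 25 - 13 ≡ 12; y = λ·(3 - 12) - 11 ≡ 30. → (12, 30)

(12, 30)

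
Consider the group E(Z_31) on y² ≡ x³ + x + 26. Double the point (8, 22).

(3, 26)

tangent at (8, 22): λ = (3·8² + 1)/(2·22) ≡ 7/13. 13⁻¹ ≡ 12 (mod 31), so λ ≡ 7·12 ≡ 22.
  x = λ² - 8 - 8 = 484 - 16 ≡ 3; y = λ·(8 - 3) - 22 ≡ 26. → (3, 26)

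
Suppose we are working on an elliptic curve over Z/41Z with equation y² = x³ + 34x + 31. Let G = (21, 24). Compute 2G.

tangent at (21, 24): λ = (3·21² + 34)/(2·24) ≡ 4/7. 7⁻¹ ≡ 6 (mod 41), so λ ≡ 4·6 ≡ 24.
  x = λ² - 21 - 21 = 576 - 42 ≡ 1; y = λ·(21 - 1) - 24 ≡ 5. → (1, 5)

(1, 5)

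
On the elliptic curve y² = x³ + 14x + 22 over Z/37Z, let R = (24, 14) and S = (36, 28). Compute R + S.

(2, 24)

(24, 14) + (36, 28). λ = (28 - 14)/(36 - 24) ≡ 14/12 mod 37. 12⁻¹ ≡ 34 (mod 37), so λ ≡ 32.
  x = λ² - 24 - 36 = 1024 - 60 ≡ 2; y = λ·(24 - 2) - 14 ≡ 24. → (2, 24)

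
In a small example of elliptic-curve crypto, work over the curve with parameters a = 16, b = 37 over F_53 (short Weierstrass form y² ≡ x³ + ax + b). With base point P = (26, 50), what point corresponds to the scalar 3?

Repeated addition: build up to 3P.
2P: tangent at (26, 50): λ = (3·26² + 16)/(2·50) ≡ 30/47. 47⁻¹ ≡ 44 (mod 53), so λ ≡ 30·44 ≡ 48.
  x = λ² - 26 - 26 = 2304 - 52 ≡ 26; y = λ·(26 - 26) - 50 ≡ 3. → (26, 3)
3P: (26, 3) + (26, 50): same x and y₁ ≡ -y₂, so the sum is O.

O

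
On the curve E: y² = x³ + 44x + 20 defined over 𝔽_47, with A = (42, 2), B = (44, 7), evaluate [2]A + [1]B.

(34, 27)

First 2A:
Repeated addition: build up to 2A.
2A: tangent at (42, 2): λ = (3·42² + 44)/(2·2) ≡ 25/4. 4⁻¹ ≡ 12 (mod 47) since 4·12 = 48 ≡ 1, so λ ≡ 25·12 ≡ 18.
  x = λ² - 42 - 42 = 324 - 84 ≡ 5; y = λ·(42 - 5) - 2 ≡ 6. → (5, 6)
2A = (5, 6).
Finally 2A + B:
(5, 6) + (44, 7). λ = (7 - 6)/(44 - 5) ≡ 1/39 mod 47. 39⁻¹ ≡ 41 (mod 47), so λ ≡ 41.
  x = λ² - 5 - 44 = 1681 - 49 ≡ 34; y = λ·(5 - 34) - 6 ≡ 27. → (34, 27)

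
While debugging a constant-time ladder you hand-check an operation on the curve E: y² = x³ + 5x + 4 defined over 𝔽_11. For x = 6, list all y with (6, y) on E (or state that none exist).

x³ + 5x + 4 = 250 ≡ 8 (mod 11).
8 is a non-residue mod 11; no y exists.

none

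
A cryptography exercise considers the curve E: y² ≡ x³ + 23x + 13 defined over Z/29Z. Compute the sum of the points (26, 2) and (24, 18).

(26, 2) + (24, 18). λ = (18 - 2)/(24 - 26) ≡ 16/27 mod 29. 27⁻¹ ≡ 14 (mod 29) since 27·14 = 378 ≡ 1, so λ ≡ 21.
  x = λ² - 26 - 24 = 441 - 50 ≡ 14; y = λ·(26 - 14) - 2 ≡ 18. → (14, 18)

(14, 18)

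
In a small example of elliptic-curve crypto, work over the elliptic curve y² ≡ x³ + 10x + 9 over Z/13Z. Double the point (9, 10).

tangent at (9, 10): λ = (3·9² + 10)/(2·10) ≡ 6/7. 7⁻¹ ≡ 2 (mod 13), so λ ≡ 6·2 ≡ 12.
  x = λ² - 9 - 9 = 144 - 18 ≡ 9; y = λ·(9 - 9) - 10 ≡ 3. → (9, 3)

(9, 3)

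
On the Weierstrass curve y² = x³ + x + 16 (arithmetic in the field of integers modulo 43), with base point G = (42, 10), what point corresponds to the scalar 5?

Double-and-add on 5 = (101)₂. Start with G = (42, 10) for the leading 1-bit.
double: tangent at (42, 10): λ = (3·42² + 1)/(2·10) ≡ 4/20. 20⁻¹ ≡ 28 (mod 43) since 20·28 = 560 ≡ 1, so λ ≡ 4·28 ≡ 26.
  x = λ² - 42 - 42 = 676 - 84 ≡ 33; y = λ·(42 - 33) - 10 ≡ 9. → (33, 9)
double: tangent at (33, 9): λ = (3·33² + 1)/(2·9) ≡ 0/18. 18⁻¹ ≡ 12 (mod 43) since 18·12 = 216 ≡ 1, so λ ≡ 0·12 ≡ 0.
  x = λ² - 33 - 33 = 0 - 66 ≡ 20; y = λ·(33 - 20) - 9 ≡ 34. → (20, 34)
add G: (20, 34) + (42, 10). λ = (10 - 34)/(42 - 20) ≡ 19/22 mod 43. 22⁻¹ ≡ 2 (mod 43) since 22·2 = 44 ≡ 1, so λ ≡ 38.
  x = λ² - 20 - 42 = 1444 - 62 ≡ 6; y = λ·(20 - 6) - 34 ≡ 25. → (6, 25)

(6, 25)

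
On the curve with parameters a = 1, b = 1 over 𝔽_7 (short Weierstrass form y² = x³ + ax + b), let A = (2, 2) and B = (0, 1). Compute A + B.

(2, 2) + (0, 1). λ = (1 - 2)/(0 - 2) ≡ 6/5 mod 7. 5⁻¹ ≡ 3 (mod 7), so λ ≡ 4.
  x = λ² - 2 - 0 = 16 - 2 ≡ 0; y = λ·(2 - 0) - 2 ≡ 6. → (0, 6)

(0, 6)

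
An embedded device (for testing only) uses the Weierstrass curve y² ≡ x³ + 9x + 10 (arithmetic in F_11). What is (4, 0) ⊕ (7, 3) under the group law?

(4, 0) + (7, 3). λ = (3 - 0)/(7 - 4) ≡ 3/3 mod 11. 3⁻¹ ≡ 4 (mod 11), so λ ≡ 1.
  x = λ² - 4 - 7 = 1 - 11 ≡ 1; y = λ·(4 - 1) - 0 ≡ 3. → (1, 3)

(1, 3)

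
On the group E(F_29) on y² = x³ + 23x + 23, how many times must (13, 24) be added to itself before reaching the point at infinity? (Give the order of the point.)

2P: tangent at (13, 24): λ = (3·13² + 23)/(2·24) ≡ 8/19. 19⁻¹ ≡ 26 (mod 29), so λ ≡ 8·26 ≡ 5.
  x = λ² - 13 - 13 = 25 - 26 ≡ 28; y = λ·(13 - 28) - 24 ≡ 17. → (28, 17)
3P: (28, 17) + (13, 24). λ = (24 - 17)/(13 - 28) ≡ 7/14 mod 29. 14⁻¹ ≡ 27 (mod 29) since 14·27 = 378 ≡ 1, so λ ≡ 15.
  x = λ² - 28 - 13 = 225 - 41 ≡ 10; y = λ·(28 - 10) - 17 ≡ 21. → (10, 21)
4P: (10, 21) + (13, 24). λ = (24 - 21)/(13 - 10) ≡ 3/3 mod 29. 3⁻¹ ≡ 10 (mod 29) since 3·10 = 30 ≡ 1, so λ ≡ 1.
  x = λ² - 10 - 13 = 1 - 23 ≡ 7; y = λ·(10 - 7) - 21 ≡ 11. → (7, 11)
5P: (7, 11) + (13, 24). λ = (24 - 11)/(13 - 7) ≡ 13/6 mod 29. 6⁻¹ ≡ 5 (mod 29), so λ ≡ 7.
  x = λ² - 7 - 13 = 49 - 20 ≡ 0; y = λ·(7 - 0) - 11 ≡ 9. → (0, 9)
6P: (0, 9) + (13, 24). λ = (24 - 9)/(13 - 0) ≡ 15/13 mod 29. 13⁻¹ ≡ 9 (mod 29), so λ ≡ 19.
  x = λ² - 0 - 13 = 361 - 13 ≡ 0; y = λ·(0 - 0) - 9 ≡ 20. → (0, 20)
7P: (0, 20) + (13, 24). λ = (24 - 20)/(13 - 0) ≡ 4/13 mod 29. 13⁻¹ ≡ 9 (mod 29) since 13·9 = 117 ≡ 1, so λ ≡ 7.
  x = λ² - 0 - 13 = 49 - 13 ≡ 7; y = λ·(0 - 7) - 20 ≡ 18. → (7, 18)
8P: (7, 18) + (13, 24). λ = (24 - 18)/(13 - 7) ≡ 6/6 mod 29. 6⁻¹ ≡ 5 (mod 29), so λ ≡ 1.
  x = λ² - 7 - 13 = 1 - 20 ≡ 10; y = λ·(7 - 10) - 18 ≡ 8. → (10, 8)
9P: (10, 8) + (13, 24). λ = (24 - 8)/(13 - 10) ≡ 16/3 mod 29. 3⁻¹ ≡ 10 (mod 29) since 3·10 = 30 ≡ 1, so λ ≡ 15.
  x = λ² - 10 - 13 = 225 - 23 ≡ 28; y = λ·(10 - 28) - 8 ≡ 12. → (28, 12)
10P: (28, 12) + (13, 24). λ = (24 - 12)/(13 - 28) ≡ 12/14 mod 29. 14⁻¹ ≡ 27 (mod 29) since 14·27 = 378 ≡ 1, so λ ≡ 5.
  x = λ² - 28 - 13 = 25 - 41 ≡ 13; y = λ·(28 - 13) - 12 ≡ 5. → (13, 5)
11P: (13, 5) + (13, 24): same x and y₁ ≡ -y₂, so the sum is the point at infinity.
11P = the point at infinity, so the order is 11.

11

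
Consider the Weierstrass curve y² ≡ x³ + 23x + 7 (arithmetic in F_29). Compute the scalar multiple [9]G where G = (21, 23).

Double-and-add on 9 = (1001)₂. Start with G = (21, 23) for the leading 1-bit.
double: tangent at (21, 23): λ = (3·21² + 23)/(2·23) ≡ 12/17. 17⁻¹ ≡ 12 (mod 29), so λ ≡ 12·12 ≡ 28.
  x = λ² - 21 - 21 = 784 - 42 ≡ 17; y = λ·(21 - 17) - 23 ≡ 2. → (17, 2)
double: tangent at (17, 2): λ = (3·17² + 23)/(2·2) ≡ 20/4. 4⁻¹ ≡ 22 (mod 29) since 4·22 = 88 ≡ 1, so λ ≡ 20·22 ≡ 5.
  x = λ² - 17 - 17 = 25 - 34 ≡ 20; y = λ·(17 - 20) - 2 ≡ 12. → (20, 12)
double: tangent at (20, 12): λ = (3·20² + 23)/(2·12) ≡ 5/24. 24⁻¹ ≡ 23 (mod 29) since 24·23 = 552 ≡ 1, so λ ≡ 5·23 ≡ 28.
  x = λ² - 20 - 20 = 784 - 40 ≡ 19; y = λ·(20 - 19) - 12 ≡ 16. → (19, 16)
add G: (19, 16) + (21, 23). λ = (23 - 16)/(21 - 19) ≡ 7/2 mod 29. 2⁻¹ ≡ 15 (mod 29), so λ ≡ 18.
  x = λ² - 19 - 21 = 324 - 40 ≡ 23; y = λ·(19 - 23) - 16 ≡ 28. → (23, 28)

(23, 28)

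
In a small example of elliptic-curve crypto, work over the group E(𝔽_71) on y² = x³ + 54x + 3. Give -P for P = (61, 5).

(61, 66)

-(61, 5) = (61, -5 mod 71) = (61, 66).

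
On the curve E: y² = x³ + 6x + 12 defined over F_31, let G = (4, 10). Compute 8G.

Double-and-add on 8 = (1000)₂. Start with G = (4, 10) for the leading 1-bit.
double: tangent at (4, 10): λ = (3·4² + 6)/(2·10) ≡ 23/20. 20⁻¹ ≡ 14 (mod 31), so λ ≡ 23·14 ≡ 12.
  x = λ² - 4 - 4 = 144 - 8 ≡ 12; y = λ·(4 - 12) - 10 ≡ 18. → (12, 18)
double: tangent at (12, 18): λ = (3·12² + 6)/(2·18) ≡ 4/5. 5⁻¹ ≡ 25 (mod 31), so λ ≡ 4·25 ≡ 7.
  x = λ² - 12 - 12 = 49 - 24 ≡ 25; y = λ·(12 - 25) - 18 ≡ 15. → (25, 15)
double: tangent at (25, 15): λ = (3·25² + 6)/(2·15) ≡ 21/30. 30⁻¹ ≡ 30 (mod 31) since 30·30 = 900 ≡ 1, so λ ≡ 21·30 ≡ 10.
  x = λ² - 25 - 25 = 100 - 50 ≡ 19; y = λ·(25 - 19) - 15 ≡ 14. → (19, 14)

(19, 14)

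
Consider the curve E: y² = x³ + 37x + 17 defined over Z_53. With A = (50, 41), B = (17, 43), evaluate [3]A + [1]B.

(10, 50)

First 3A:
Repeated addition: build up to 3A.
2A: tangent at (50, 41): λ = (3·50² + 37)/(2·41) ≡ 11/29. 29⁻¹ ≡ 11 (mod 53), so λ ≡ 11·11 ≡ 15.
  x = λ² - 50 - 50 = 225 - 100 ≡ 19; y = λ·(50 - 19) - 41 ≡ 0. → (19, 0)
3A: (19, 0) + (50, 41). λ = (41 - 0)/(50 - 19) ≡ 41/31 mod 53. 31⁻¹ ≡ 12 (mod 53), so λ ≡ 15.
  x = λ² - 19 - 50 = 225 - 69 ≡ 50; y = λ·(19 - 50) - 0 ≡ 12. → (50, 12)
3A = (50, 12).
Finally 3A + B:
(50, 12) + (17, 43). λ = (43 - 12)/(17 - 50) ≡ 31/20 mod 53. 20⁻¹ ≡ 8 (mod 53), so λ ≡ 36.
  x = λ² - 50 - 17 = 1296 - 67 ≡ 10; y = λ·(50 - 10) - 12 ≡ 50. → (10, 50)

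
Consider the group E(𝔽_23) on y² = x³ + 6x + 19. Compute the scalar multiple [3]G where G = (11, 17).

Repeated addition: build up to 3G.
2G: tangent at (11, 17): λ = (3·11² + 6)/(2·17) ≡ 1/11. 11⁻¹ ≡ 21 (mod 23) since 11·21 = 231 ≡ 1, so λ ≡ 1·21 ≡ 21.
  x = λ² - 11 - 11 = 441 - 22 ≡ 5; y = λ·(11 - 5) - 17 ≡ 17. → (5, 17)
3G: (5, 17) + (11, 17). λ = (17 - 17)/(11 - 5) ≡ 0/6 mod 23. 6⁻¹ ≡ 4 (mod 23) since 6·4 = 24 ≡ 1, so λ ≡ 0.
  x = λ² - 5 - 11 = 0 - 16 ≡ 7; y = λ·(5 - 7) - 17 ≡ 6. → (7, 6)

(7, 6)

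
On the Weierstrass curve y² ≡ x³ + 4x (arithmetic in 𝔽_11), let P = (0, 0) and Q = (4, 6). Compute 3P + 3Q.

O

First 3P:
Repeated addition: build up to 3P.
2P: (0, 0) + (0, 0): same x and y₁ ≡ -y₂, so the sum is O.
3P: O + (0, 0) = (0, 0) (identity).
3P = (0, 0).
Next 3Q:
Repeated addition: build up to 3Q.
2Q: tangent at (4, 6): λ = (3·4² + 4)/(2·6) ≡ 8/1. 1⁻¹ ≡ 1 (mod 11) since 1·1 = 1 ≡ 1, so λ ≡ 8·1 ≡ 8.
  x = λ² - 4 - 4 = 64 - 8 ≡ 1; y = λ·(4 - 1) - 6 ≡ 7. → (1, 7)
3Q: (1, 7) + (4, 6). λ = (6 - 7)/(4 - 1) ≡ 10/3 mod 11. 3⁻¹ ≡ 4 (mod 11), so λ ≡ 7.
  x = λ² - 1 - 4 = 49 - 5 ≡ 0; y = λ·(1 - 0) - 7 ≡ 0. → (0, 0)
3Q = (0, 0).
Finally 3P + 3Q:
(0, 0) + (0, 0): same x and y₁ ≡ -y₂, so the sum is O.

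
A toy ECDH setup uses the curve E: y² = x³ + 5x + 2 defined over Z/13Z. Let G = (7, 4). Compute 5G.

Repeated addition: build up to 5G.
2G: tangent at (7, 4): λ = (3·7² + 5)/(2·4) ≡ 9/8. 8⁻¹ ≡ 5 (mod 13), so λ ≡ 9·5 ≡ 6.
  x = λ² - 7 - 7 = 36 - 14 ≡ 9; y = λ·(7 - 9) - 4 ≡ 10. → (9, 10)
3G: (9, 10) + (7, 4). λ = (4 - 10)/(7 - 9) ≡ 7/11 mod 13. 11⁻¹ ≡ 6 (mod 13), so λ ≡ 3.
  x = λ² - 9 - 7 = 9 - 16 ≡ 6; y = λ·(9 - 6) - 10 ≡ 12. → (6, 12)
4G: (6, 12) + (7, 4). λ = (4 - 12)/(7 - 6) ≡ 5/1 mod 13. 1⁻¹ ≡ 1 (mod 13), so λ ≡ 5.
  x = λ² - 6 - 7 = 25 - 13 ≡ 12; y = λ·(6 - 12) - 12 ≡ 10. → (12, 10)
5G: (12, 10) + (7, 4). λ = (4 - 10)/(7 - 12) ≡ 7/8 mod 13. 8⁻¹ ≡ 5 (mod 13), so λ ≡ 9.
  x = λ² - 12 - 7 = 81 - 19 ≡ 10; y = λ·(12 - 10) - 10 ≡ 8. → (10, 8)

(10, 8)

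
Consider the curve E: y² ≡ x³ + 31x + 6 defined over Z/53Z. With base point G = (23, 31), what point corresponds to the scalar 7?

(33, 48)

Double-and-add on 7 = (111)₂. Start with G = (23, 31) for the leading 1-bit.
double: tangent at (23, 31): λ = (3·23² + 31)/(2·31) ≡ 28/9. 9⁻¹ ≡ 6 (mod 53) since 9·6 = 54 ≡ 1, so λ ≡ 28·6 ≡ 9.
  x = λ² - 23 - 23 = 81 - 46 ≡ 35; y = λ·(23 - 35) - 31 ≡ 20. → (35, 20)
add G: (35, 20) + (23, 31). λ = (31 - 20)/(23 - 35) ≡ 11/41 mod 53. 41⁻¹ ≡ 22 (mod 53) since 41·22 = 902 ≡ 1, so λ ≡ 30.
  x = λ² - 35 - 23 = 900 - 58 ≡ 47; y = λ·(35 - 47) - 20 ≡ 44. → (47, 44)
double: tangent at (47, 44): λ = (3·47² + 31)/(2·44) ≡ 33/35. 35⁻¹ ≡ 50 (mod 53), so λ ≡ 33·50 ≡ 7.
  x = λ² - 47 - 47 = 49 - 94 ≡ 8; y = λ·(47 - 8) - 44 ≡ 17. → (8, 17)
add G: (8, 17) + (23, 31). λ = (31 - 17)/(23 - 8) ≡ 14/15 mod 53. 15⁻¹ ≡ 46 (mod 53) since 15·46 = 690 ≡ 1, so λ ≡ 8.
  x = λ² - 8 - 23 = 64 - 31 ≡ 33; y = λ·(8 - 33) - 17 ≡ 48. → (33, 48)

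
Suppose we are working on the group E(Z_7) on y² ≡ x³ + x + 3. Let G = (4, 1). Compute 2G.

tangent at (4, 1): λ = (3·4² + 1)/(2·1) ≡ 0/2. 2⁻¹ ≡ 4 (mod 7) since 2·4 = 8 ≡ 1, so λ ≡ 0·4 ≡ 0.
  x = λ² - 4 - 4 = 0 - 8 ≡ 6; y = λ·(4 - 6) - 1 ≡ 6. → (6, 6)

(6, 6)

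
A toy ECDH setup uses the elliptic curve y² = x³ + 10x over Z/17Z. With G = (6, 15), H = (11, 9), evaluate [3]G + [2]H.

(6, 2)

First 3G:
Repeated addition: build up to 3G.
2G: tangent at (6, 15): λ = (3·6² + 10)/(2·15) ≡ 16/13. 13⁻¹ ≡ 4 (mod 17) since 13·4 = 52 ≡ 1, so λ ≡ 16·4 ≡ 13.
  x = λ² - 6 - 6 = 169 - 12 ≡ 4; y = λ·(6 - 4) - 15 ≡ 11. → (4, 11)
3G: (4, 11) + (6, 15). λ = (15 - 11)/(6 - 4) ≡ 4/2 mod 17. 2⁻¹ ≡ 9 (mod 17), so λ ≡ 2.
  x = λ² - 4 - 6 = 4 - 10 ≡ 11; y = λ·(4 - 11) - 11 ≡ 9. → (11, 9)
3G = (11, 9).
Next 2H:
Repeated addition: build up to 2H.
2H: tangent at (11, 9): λ = (3·11² + 10)/(2·9) ≡ 16/1. 1⁻¹ ≡ 1 (mod 17), so λ ≡ 16·1 ≡ 16.
  x = λ² - 11 - 11 = 256 - 22 ≡ 13; y = λ·(11 - 13) - 9 ≡ 10. → (13, 10)
2H = (13, 10).
Finally 3G + 2H:
(11, 9) + (13, 10). λ = (10 - 9)/(13 - 11) ≡ 1/2 mod 17. 2⁻¹ ≡ 9 (mod 17), so λ ≡ 9.
  x = λ² - 11 - 13 = 81 - 24 ≡ 6; y = λ·(11 - 6) - 9 ≡ 2. → (6, 2)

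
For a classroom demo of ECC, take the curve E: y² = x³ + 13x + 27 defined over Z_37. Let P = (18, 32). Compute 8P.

O

Double-and-add on 8 = (1000)₂. Start with P = (18, 32) for the leading 1-bit.
double: tangent at (18, 32): λ = (3·18² + 13)/(2·32) ≡ 23/27. 27⁻¹ ≡ 11 (mod 37), so λ ≡ 23·11 ≡ 31.
  x = λ² - 18 - 18 = 961 - 36 ≡ 0; y = λ·(18 - 0) - 32 ≡ 8. → (0, 8)
double: tangent at (0, 8): λ = (3·0² + 13)/(2·8) ≡ 13/16. 16⁻¹ ≡ 7 (mod 37), so λ ≡ 13·7 ≡ 17.
  x = λ² - 0 - 0 = 289 - 0 ≡ 30; y = λ·(0 - 30) - 8 ≡ 0. → (30, 0)
double: (30, 0) + (30, 0): same x and y₁ ≡ -y₂, so the sum is O.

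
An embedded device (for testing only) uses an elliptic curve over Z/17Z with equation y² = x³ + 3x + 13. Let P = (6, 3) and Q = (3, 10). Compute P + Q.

(4, 15)

(6, 3) + (3, 10). λ = (10 - 3)/(3 - 6) ≡ 7/14 mod 17. 14⁻¹ ≡ 11 (mod 17) since 14·11 = 154 ≡ 1, so λ ≡ 9.
  x = λ² - 6 - 3 = 81 - 9 ≡ 4; y = λ·(6 - 4) - 3 ≡ 15. → (4, 15)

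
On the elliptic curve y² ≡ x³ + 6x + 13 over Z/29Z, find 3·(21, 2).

Write G = (21, 2).
Repeated addition: build up to 3G.
2G: tangent at (21, 2): λ = (3·21² + 6)/(2·2) ≡ 24/4. 4⁻¹ ≡ 22 (mod 29), so λ ≡ 24·22 ≡ 6.
  x = λ² - 21 - 21 = 36 - 42 ≡ 23; y = λ·(21 - 23) - 2 ≡ 15. → (23, 15)
3G: (23, 15) + (21, 2). λ = (2 - 15)/(21 - 23) ≡ 16/27 mod 29. 27⁻¹ ≡ 14 (mod 29) since 27·14 = 378 ≡ 1, so λ ≡ 21.
  x = λ² - 23 - 21 = 441 - 44 ≡ 20; y = λ·(23 - 20) - 15 ≡ 19. → (20, 19)

(20, 19)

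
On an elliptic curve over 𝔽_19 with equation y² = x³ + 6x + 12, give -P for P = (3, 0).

-(3, 0) = (3, -0 mod 19) = (3, 0).

(3, 0)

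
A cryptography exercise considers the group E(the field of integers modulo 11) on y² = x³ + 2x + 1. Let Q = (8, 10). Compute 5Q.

Repeated addition: build up to 5Q.
2Q: tangent at (8, 10): λ = (3·8² + 2)/(2·10) ≡ 7/9. 9⁻¹ ≡ 5 (mod 11) since 9·5 = 45 ≡ 1, so λ ≡ 7·5 ≡ 2.
  x = λ² - 8 - 8 = 4 - 16 ≡ 10; y = λ·(8 - 10) - 10 ≡ 8. → (10, 8)
3Q: (10, 8) + (8, 10). λ = (10 - 8)/(8 - 10) ≡ 2/9 mod 11. 9⁻¹ ≡ 5 (mod 11), so λ ≡ 10.
  x = λ² - 10 - 8 = 100 - 18 ≡ 5; y = λ·(10 - 5) - 8 ≡ 9. → (5, 9)
4Q: (5, 9) + (8, 10). λ = (10 - 9)/(8 - 5) ≡ 1/3 mod 11. 3⁻¹ ≡ 4 (mod 11) since 3·4 = 12 ≡ 1, so λ ≡ 4.
  x = λ² - 5 - 8 = 16 - 13 ≡ 3; y = λ·(5 - 3) - 9 ≡ 10. → (3, 10)
5Q: (3, 10) + (8, 10). λ = (10 - 10)/(8 - 3) ≡ 0/5 mod 11. 5⁻¹ ≡ 9 (mod 11), so λ ≡ 0.
  x = λ² - 3 - 8 = 0 - 11 ≡ 0; y = λ·(3 - 0) - 10 ≡ 1. → (0, 1)

(0, 1)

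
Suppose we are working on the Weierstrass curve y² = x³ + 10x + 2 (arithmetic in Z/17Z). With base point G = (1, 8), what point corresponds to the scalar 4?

(15, 12)

Double-and-add on 4 = (100)₂. Start with G = (1, 8) for the leading 1-bit.
double: tangent at (1, 8): λ = (3·1² + 10)/(2·8) ≡ 13/16. 16⁻¹ ≡ 16 (mod 17), so λ ≡ 13·16 ≡ 4.
  x = λ² - 1 - 1 = 16 - 2 ≡ 14; y = λ·(1 - 14) - 8 ≡ 8. → (14, 8)
double: tangent at (14, 8): λ = (3·14² + 10)/(2·8) ≡ 3/16. 16⁻¹ ≡ 16 (mod 17), so λ ≡ 3·16 ≡ 14.
  x = λ² - 14 - 14 = 196 - 28 ≡ 15; y = λ·(14 - 15) - 8 ≡ 12. → (15, 12)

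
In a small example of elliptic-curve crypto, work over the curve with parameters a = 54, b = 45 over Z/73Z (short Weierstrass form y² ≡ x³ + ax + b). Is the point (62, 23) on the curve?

yes

y² = 23² ≡ 18; x³ + 54x + 45 = 241721 ≡ 18 (mod 73). 18 = 18.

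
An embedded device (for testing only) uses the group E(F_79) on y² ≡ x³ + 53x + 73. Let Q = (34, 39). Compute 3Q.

(33, 47)

Repeated addition: build up to 3Q.
2Q: tangent at (34, 39): λ = (3·34² + 53)/(2·39) ≡ 45/78. 78⁻¹ ≡ 78 (mod 79), so λ ≡ 45·78 ≡ 34.
  x = λ² - 34 - 34 = 1156 - 68 ≡ 61; y = λ·(34 - 61) - 39 ≡ 70. → (61, 70)
3Q: (61, 70) + (34, 39). λ = (39 - 70)/(34 - 61) ≡ 48/52 mod 79. 52⁻¹ ≡ 38 (mod 79), so λ ≡ 7.
  x = λ² - 61 - 34 = 49 - 95 ≡ 33; y = λ·(61 - 33) - 70 ≡ 47. → (33, 47)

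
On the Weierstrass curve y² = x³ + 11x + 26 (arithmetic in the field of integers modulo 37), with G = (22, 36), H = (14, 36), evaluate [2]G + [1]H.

(25, 33)

First 2G:
Repeated addition: build up to 2G.
2G: tangent at (22, 36): λ = (3·22² + 11)/(2·36) ≡ 20/35. 35⁻¹ ≡ 18 (mod 37) since 35·18 = 630 ≡ 1, so λ ≡ 20·18 ≡ 27.
  x = λ² - 22 - 22 = 729 - 44 ≡ 19; y = λ·(22 - 19) - 36 ≡ 8. → (19, 8)
2G = (19, 8).
Finally 2G + H:
(19, 8) + (14, 36). λ = (36 - 8)/(14 - 19) ≡ 28/32 mod 37. 32⁻¹ ≡ 22 (mod 37), so λ ≡ 24.
  x = λ² - 19 - 14 = 576 - 33 ≡ 25; y = λ·(19 - 25) - 8 ≡ 33. → (25, 33)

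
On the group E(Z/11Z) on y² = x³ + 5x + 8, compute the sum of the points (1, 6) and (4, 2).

(1, 6) + (4, 2). λ = (2 - 6)/(4 - 1) ≡ 7/3 mod 11. 3⁻¹ ≡ 4 (mod 11), so λ ≡ 6.
  x = λ² - 1 - 4 = 36 - 5 ≡ 9; y = λ·(1 - 9) - 6 ≡ 1. → (9, 1)

(9, 1)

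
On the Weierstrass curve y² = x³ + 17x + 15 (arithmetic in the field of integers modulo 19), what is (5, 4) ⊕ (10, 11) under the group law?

(5, 4) + (10, 11). λ = (11 - 4)/(10 - 5) ≡ 7/5 mod 19. 5⁻¹ ≡ 4 (mod 19) since 5·4 = 20 ≡ 1, so λ ≡ 9.
  x = λ² - 5 - 10 = 81 - 15 ≡ 9; y = λ·(5 - 9) - 4 ≡ 17. → (9, 17)

(9, 17)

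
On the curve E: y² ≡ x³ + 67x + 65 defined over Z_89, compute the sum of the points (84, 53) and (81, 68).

(84, 53) + (81, 68). λ = (68 - 53)/(81 - 84) ≡ 15/86 mod 89. 86⁻¹ ≡ 59 (mod 89), so λ ≡ 84.
  x = λ² - 84 - 81 = 7056 - 165 ≡ 38; y = λ·(84 - 38) - 53 ≡ 73. → (38, 73)

(38, 73)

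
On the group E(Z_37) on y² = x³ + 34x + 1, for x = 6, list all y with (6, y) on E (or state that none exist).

x³ + 34x + 1 = 421 ≡ 14 (mod 37).
14 is a non-residue mod 37; no y exists.

none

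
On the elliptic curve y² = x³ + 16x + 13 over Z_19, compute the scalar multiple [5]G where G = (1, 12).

(17, 12)

Double-and-add on 5 = (101)₂. Start with G = (1, 12) for the leading 1-bit.
double: tangent at (1, 12): λ = (3·1² + 16)/(2·12) ≡ 0/5. 5⁻¹ ≡ 4 (mod 19) since 5·4 = 20 ≡ 1, so λ ≡ 0·4 ≡ 0.
  x = λ² - 1 - 1 = 0 - 2 ≡ 17; y = λ·(1 - 17) - 12 ≡ 7. → (17, 7)
double: tangent at (17, 7): λ = (3·17² + 16)/(2·7) ≡ 9/14. 14⁻¹ ≡ 15 (mod 19), so λ ≡ 9·15 ≡ 2.
  x = λ² - 17 - 17 = 4 - 34 ≡ 8; y = λ·(17 - 8) - 7 ≡ 11. → (8, 11)
add G: (8, 11) + (1, 12). λ = (12 - 11)/(1 - 8) ≡ 1/12 mod 19. 12⁻¹ ≡ 8 (mod 19) since 12·8 = 96 ≡ 1, so λ ≡ 8.
  x = λ² - 8 - 1 = 64 - 9 ≡ 17; y = λ·(8 - 17) - 11 ≡ 12. → (17, 12)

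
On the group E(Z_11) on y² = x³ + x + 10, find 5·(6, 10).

Write Q = (6, 10).
Repeated addition: build up to 5Q.
2Q: tangent at (6, 10): λ = (3·6² + 1)/(2·10) ≡ 10/9. 9⁻¹ ≡ 5 (mod 11) since 9·5 = 45 ≡ 1, so λ ≡ 10·5 ≡ 6.
  x = λ² - 6 - 6 = 36 - 12 ≡ 2; y = λ·(6 - 2) - 10 ≡ 3. → (2, 3)
3Q: (2, 3) + (6, 10). λ = (10 - 3)/(6 - 2) ≡ 7/4 mod 11. 4⁻¹ ≡ 3 (mod 11) since 4·3 = 12 ≡ 1, so λ ≡ 10.
  x = λ² - 2 - 6 = 100 - 8 ≡ 4; y = λ·(2 - 4) - 3 ≡ 10. → (4, 10)
4Q: (4, 10) + (6, 10). λ = (10 - 10)/(6 - 4) ≡ 0/2 mod 11. 2⁻¹ ≡ 6 (mod 11), so λ ≡ 0.
  x = λ² - 4 - 6 = 0 - 10 ≡ 1; y = λ·(4 - 1) - 10 ≡ 1. → (1, 1)
5Q: (1, 1) + (6, 10). λ = (10 - 1)/(6 - 1) ≡ 9/5 mod 11. 5⁻¹ ≡ 9 (mod 11), so λ ≡ 4.
  x = λ² - 1 - 6 = 16 - 7 ≡ 9; y = λ·(1 - 9) - 1 ≡ 0. → (9, 0)

(9, 0)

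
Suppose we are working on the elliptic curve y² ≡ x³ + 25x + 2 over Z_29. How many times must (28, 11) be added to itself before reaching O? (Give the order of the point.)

9

2P: tangent at (28, 11): λ = (3·28² + 25)/(2·11) ≡ 28/22. 22⁻¹ ≡ 4 (mod 29), so λ ≡ 28·4 ≡ 25.
  x = λ² - 28 - 28 = 625 - 56 ≡ 18; y = λ·(28 - 18) - 11 ≡ 7. → (18, 7)
3P: (18, 7) + (28, 11). λ = (11 - 7)/(28 - 18) ≡ 4/10 mod 29. 10⁻¹ ≡ 3 (mod 29), so λ ≡ 12.
  x = λ² - 18 - 28 = 144 - 46 ≡ 11; y = λ·(18 - 11) - 7 ≡ 19. → (11, 19)
4P: (11, 19) + (28, 11). λ = (11 - 19)/(28 - 11) ≡ 21/17 mod 29. 17⁻¹ ≡ 12 (mod 29), so λ ≡ 20.
  x = λ² - 11 - 28 = 400 - 39 ≡ 13; y = λ·(11 - 13) - 19 ≡ 28. → (13, 28)
5P: (13, 28) + (28, 11). λ = (11 - 28)/(28 - 13) ≡ 12/15 mod 29. 15⁻¹ ≡ 2 (mod 29) since 15·2 = 30 ≡ 1, so λ ≡ 24.
  x = λ² - 13 - 28 = 576 - 41 ≡ 13; y = λ·(13 - 13) - 28 ≡ 1. → (13, 1)
6P: (13, 1) + (28, 11). λ = (11 - 1)/(28 - 13) ≡ 10/15 mod 29. 15⁻¹ ≡ 2 (mod 29), so λ ≡ 20.
  x = λ² - 13 - 28 = 400 - 41 ≡ 11; y = λ·(13 - 11) - 1 ≡ 10. → (11, 10)
7P: (11, 10) + (28, 11). λ = (11 - 10)/(28 - 11) ≡ 1/17 mod 29. 17⁻¹ ≡ 12 (mod 29) since 17·12 = 204 ≡ 1, so λ ≡ 12.
  x = λ² - 11 - 28 = 144 - 39 ≡ 18; y = λ·(11 - 18) - 10 ≡ 22. → (18, 22)
8P: (18, 22) + (28, 11). λ = (11 - 22)/(28 - 18) ≡ 18/10 mod 29. 10⁻¹ ≡ 3 (mod 29) since 10·3 = 30 ≡ 1, so λ ≡ 25.
  x = λ² - 18 - 28 = 625 - 46 ≡ 28; y = λ·(18 - 28) - 22 ≡ 18. → (28, 18)
9P: (28, 18) + (28, 11): same x and y₁ ≡ -y₂, so the sum is O.
9P = O, so the order is 9.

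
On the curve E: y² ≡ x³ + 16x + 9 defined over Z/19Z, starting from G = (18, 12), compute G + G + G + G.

(0, 16)

Double-and-add on 4 = (100)₂. Start with G = (18, 12) for the leading 1-bit.
double: tangent at (18, 12): λ = (3·18² + 16)/(2·12) ≡ 0/5. 5⁻¹ ≡ 4 (mod 19), so λ ≡ 0·4 ≡ 0.
  x = λ² - 18 - 18 = 0 - 36 ≡ 2; y = λ·(18 - 2) - 12 ≡ 7. → (2, 7)
double: tangent at (2, 7): λ = (3·2² + 16)/(2·7) ≡ 9/14. 14⁻¹ ≡ 15 (mod 19) since 14·15 = 210 ≡ 1, so λ ≡ 9·15 ≡ 2.
  x = λ² - 2 - 2 = 4 - 4 ≡ 0; y = λ·(2 - 0) - 7 ≡ 16. → (0, 16)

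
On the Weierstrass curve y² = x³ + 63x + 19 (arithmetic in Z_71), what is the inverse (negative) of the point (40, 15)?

-(40, 15) = (40, -15 mod 71) = (40, 56).

(40, 56)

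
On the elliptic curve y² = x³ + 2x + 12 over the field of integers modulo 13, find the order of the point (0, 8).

8

2P: tangent at (0, 8): λ = (3·0² + 2)/(2·8) ≡ 2/3. 3⁻¹ ≡ 9 (mod 13), so λ ≡ 2·9 ≡ 5.
  x = λ² - 0 - 0 = 25 - 0 ≡ 12; y = λ·(0 - 12) - 8 ≡ 10. → (12, 10)
3P: (12, 10) + (0, 8). λ = (8 - 10)/(0 - 12) ≡ 11/1 mod 13. 1⁻¹ ≡ 1 (mod 13) since 1·1 = 1 ≡ 1, so λ ≡ 11.
  x = λ² - 12 - 0 = 121 - 12 ≡ 5; y = λ·(12 - 5) - 10 ≡ 2. → (5, 2)
4P: (5, 2) + (0, 8). λ = (8 - 2)/(0 - 5) ≡ 6/8 mod 13. 8⁻¹ ≡ 5 (mod 13) since 8·5 = 40 ≡ 1, so λ ≡ 4.
  x = λ² - 5 - 0 = 16 - 5 ≡ 11; y = λ·(5 - 11) - 2 ≡ 0. → (11, 0)
5P: (11, 0) + (0, 8). λ = (8 - 0)/(0 - 11) ≡ 8/2 mod 13. 2⁻¹ ≡ 7 (mod 13) since 2·7 = 14 ≡ 1, so λ ≡ 4.
  x = λ² - 11 - 0 = 16 - 11 ≡ 5; y = λ·(11 - 5) - 0 ≡ 11. → (5, 11)
6P: (5, 11) + (0, 8). λ = (8 - 11)/(0 - 5) ≡ 10/8 mod 13. 8⁻¹ ≡ 5 (mod 13), so λ ≡ 11.
  x = λ² - 5 - 0 = 121 - 5 ≡ 12; y = λ·(5 - 12) - 11 ≡ 3. → (12, 3)
7P: (12, 3) + (0, 8). λ = (8 - 3)/(0 - 12) ≡ 5/1 mod 13. 1⁻¹ ≡ 1 (mod 13) since 1·1 = 1 ≡ 1, so λ ≡ 5.
  x = λ² - 12 - 0 = 25 - 12 ≡ 0; y = λ·(12 - 0) - 3 ≡ 5. → (0, 5)
8P: (0, 5) + (0, 8): same x and y₁ ≡ -y₂, so the sum is the point at infinity.
8P = the point at infinity, so the order is 8.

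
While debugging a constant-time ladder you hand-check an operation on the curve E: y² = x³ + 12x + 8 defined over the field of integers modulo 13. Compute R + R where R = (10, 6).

tangent at (10, 6): λ = (3·10² + 12)/(2·6) ≡ 0/12. 12⁻¹ ≡ 12 (mod 13), so λ ≡ 0·12 ≡ 0.
  x = λ² - 10 - 10 = 0 - 20 ≡ 6; y = λ·(10 - 6) - 6 ≡ 7. → (6, 7)

(6, 7)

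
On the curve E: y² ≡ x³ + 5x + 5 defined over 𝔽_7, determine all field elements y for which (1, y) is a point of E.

2, 5

x³ + 5x + 5 = 11 ≡ 4 (mod 7).
Square roots of 4 mod 7: 2 and 5 (since 2² = 4 ≡ 4).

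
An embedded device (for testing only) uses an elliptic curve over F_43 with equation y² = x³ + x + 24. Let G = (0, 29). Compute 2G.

(13, 16)

tangent at (0, 29): λ = (3·0² + 1)/(2·29) ≡ 1/15. 15⁻¹ ≡ 23 (mod 43), so λ ≡ 1·23 ≡ 23.
  x = λ² - 0 - 0 = 529 - 0 ≡ 13; y = λ·(0 - 13) - 29 ≡ 16. → (13, 16)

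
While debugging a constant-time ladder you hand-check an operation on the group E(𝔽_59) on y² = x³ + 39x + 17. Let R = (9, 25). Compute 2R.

tangent at (9, 25): λ = (3·9² + 39)/(2·25) ≡ 46/50. 50⁻¹ ≡ 13 (mod 59), so λ ≡ 46·13 ≡ 8.
  x = λ² - 9 - 9 = 64 - 18 ≡ 46; y = λ·(9 - 46) - 25 ≡ 33. → (46, 33)

(46, 33)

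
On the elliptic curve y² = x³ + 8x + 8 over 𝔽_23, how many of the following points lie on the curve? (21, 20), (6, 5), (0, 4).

(21, 20): 20² ≡ 9, rhs ≡ 7 → off.
(6, 5): 5² ≡ 2, rhs ≡ 19 → off.
(0, 4): 4² ≡ 16, rhs ≡ 8 → off.

0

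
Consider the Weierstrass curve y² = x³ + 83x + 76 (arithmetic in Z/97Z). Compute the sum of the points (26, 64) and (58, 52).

(26, 64) + (58, 52). λ = (52 - 64)/(58 - 26) ≡ 85/32 mod 97. 32⁻¹ ≡ 94 (mod 97), so λ ≡ 36.
  x = λ² - 26 - 58 = 1296 - 84 ≡ 48; y = λ·(26 - 48) - 64 ≡ 17. → (48, 17)

(48, 17)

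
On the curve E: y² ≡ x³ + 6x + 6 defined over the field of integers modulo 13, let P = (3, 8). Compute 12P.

(1, 0)

Double-and-add on 12 = (1100)₂. Start with P = (3, 8) for the leading 1-bit.
double: tangent at (3, 8): λ = (3·3² + 6)/(2·8) ≡ 7/3. 3⁻¹ ≡ 9 (mod 13), so λ ≡ 7·9 ≡ 11.
  x = λ² - 3 - 3 = 121 - 6 ≡ 11; y = λ·(3 - 11) - 8 ≡ 8. → (11, 8)
add P: (11, 8) + (3, 8). λ = (8 - 8)/(3 - 11) ≡ 0/5 mod 13. 5⁻¹ ≡ 8 (mod 13), so λ ≡ 0.
  x = λ² - 11 - 3 = 0 - 14 ≡ 12; y = λ·(11 - 12) - 8 ≡ 5. → (12, 5)
double: tangent at (12, 5): λ = (3·12² + 6)/(2·5) ≡ 9/10. 10⁻¹ ≡ 4 (mod 13), so λ ≡ 9·4 ≡ 10.
  x = λ² - 12 - 12 = 100 - 24 ≡ 11; y = λ·(12 - 11) - 5 ≡ 5. → (11, 5)
double: tangent at (11, 5): λ = (3·11² + 6)/(2·5) ≡ 5/10. 10⁻¹ ≡ 4 (mod 13), so λ ≡ 5·4 ≡ 7.
  x = λ² - 11 - 11 = 49 - 22 ≡ 1; y = λ·(11 - 1) - 5 ≡ 0. → (1, 0)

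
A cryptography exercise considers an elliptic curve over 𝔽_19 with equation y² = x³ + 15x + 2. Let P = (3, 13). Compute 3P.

Repeated addition: build up to 3P.
2P: tangent at (3, 13): λ = (3·3² + 15)/(2·13) ≡ 4/7. 7⁻¹ ≡ 11 (mod 19), so λ ≡ 4·11 ≡ 6.
  x = λ² - 3 - 3 = 36 - 6 ≡ 11; y = λ·(3 - 11) - 13 ≡ 15. → (11, 15)
3P: (11, 15) + (3, 13). λ = (13 - 15)/(3 - 11) ≡ 17/11 mod 19. 11⁻¹ ≡ 7 (mod 19), so λ ≡ 5.
  x = λ² - 11 - 3 = 25 - 14 ≡ 11; y = λ·(11 - 11) - 15 ≡ 4. → (11, 4)

(11, 4)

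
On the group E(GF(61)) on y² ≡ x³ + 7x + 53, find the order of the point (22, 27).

10

2P: tangent at (22, 27): λ = (3·22² + 7)/(2·27) ≡ 56/54. 54⁻¹ ≡ 26 (mod 61), so λ ≡ 56·26 ≡ 53.
  x = λ² - 22 - 22 = 2809 - 44 ≡ 20; y = λ·(22 - 20) - 27 ≡ 18. → (20, 18)
3P: (20, 18) + (22, 27). λ = (27 - 18)/(22 - 20) ≡ 9/2 mod 61. 2⁻¹ ≡ 31 (mod 61) since 2·31 = 62 ≡ 1, so λ ≡ 35.
  x = λ² - 20 - 22 = 1225 - 42 ≡ 24; y = λ·(20 - 24) - 18 ≡ 25. → (24, 25)
4P: (24, 25) + (22, 27). λ = (27 - 25)/(22 - 24) ≡ 2/59 mod 61. 59⁻¹ ≡ 30 (mod 61), so λ ≡ 60.
  x = λ² - 24 - 22 = 3600 - 46 ≡ 16; y = λ·(24 - 16) - 25 ≡ 28. → (16, 28)
5P: (16, 28) + (22, 27). λ = (27 - 28)/(22 - 16) ≡ 60/6 mod 61. 6⁻¹ ≡ 51 (mod 61), so λ ≡ 10.
  x = λ² - 16 - 22 = 100 - 38 ≡ 1; y = λ·(16 - 1) - 28 ≡ 0. → (1, 0)
6P: (1, 0) + (22, 27). λ = (27 - 0)/(22 - 1) ≡ 27/21 mod 61. 21⁻¹ ≡ 32 (mod 61) since 21·32 = 672 ≡ 1, so λ ≡ 10.
  x = λ² - 1 - 22 = 100 - 23 ≡ 16; y = λ·(1 - 16) - 0 ≡ 33. → (16, 33)
7P: (16, 33) + (22, 27). λ = (27 - 33)/(22 - 16) ≡ 55/6 mod 61. 6⁻¹ ≡ 51 (mod 61) since 6·51 = 306 ≡ 1, so λ ≡ 60.
  x = λ² - 16 - 22 = 3600 - 38 ≡ 24; y = λ·(16 - 24) - 33 ≡ 36. → (24, 36)
8P: (24, 36) + (22, 27). λ = (27 - 36)/(22 - 24) ≡ 52/59 mod 61. 59⁻¹ ≡ 30 (mod 61), so λ ≡ 35.
  x = λ² - 24 - 22 = 1225 - 46 ≡ 20; y = λ·(24 - 20) - 36 ≡ 43. → (20, 43)
9P: (20, 43) + (22, 27). λ = (27 - 43)/(22 - 20) ≡ 45/2 mod 61. 2⁻¹ ≡ 31 (mod 61) since 2·31 = 62 ≡ 1, so λ ≡ 53.
  x = λ² - 20 - 22 = 2809 - 42 ≡ 22; y = λ·(20 - 22) - 43 ≡ 34. → (22, 34)
10P: (22, 34) + (22, 27): same x and y₁ ≡ -y₂, so the sum is O.
10P = O, so the order is 10.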